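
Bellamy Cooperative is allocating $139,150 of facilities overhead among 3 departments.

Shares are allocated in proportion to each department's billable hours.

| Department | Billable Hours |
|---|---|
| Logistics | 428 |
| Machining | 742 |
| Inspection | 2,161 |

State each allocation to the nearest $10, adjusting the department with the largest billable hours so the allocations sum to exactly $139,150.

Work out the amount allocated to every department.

Logistics: $17,880; Machining: $31,000; Inspection: $90,270

Combined billable hours = 428 + 742 + 2,161 = 3,331.
Unrounded shares: Logistics 17,879.38; Machining 30,996.49; Inspection 90,274.14.
Rounded to nearest $10: Logistics $17,880; Machining $31,000; Inspection $90,270. Sum = $139,150.
Sum already equals the total — no adjustment.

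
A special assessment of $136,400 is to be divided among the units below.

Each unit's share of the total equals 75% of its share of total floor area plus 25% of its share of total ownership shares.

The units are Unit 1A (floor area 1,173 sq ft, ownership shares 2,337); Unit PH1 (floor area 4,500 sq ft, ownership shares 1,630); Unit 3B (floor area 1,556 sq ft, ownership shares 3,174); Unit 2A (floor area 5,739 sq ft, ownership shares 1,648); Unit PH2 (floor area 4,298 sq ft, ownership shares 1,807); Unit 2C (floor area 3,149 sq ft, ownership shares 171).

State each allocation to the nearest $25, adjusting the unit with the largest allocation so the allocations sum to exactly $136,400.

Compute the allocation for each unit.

Floor area total 20,415; ownership shares total 10,767.
Blended shares (75% floor area + 25% ownership shares): Unit 1A 0.0974; Unit PH1 0.2032; Unit 3B 0.1309; Unit 2A 0.2491; Unit PH2 0.1999; Unit 2C 0.1197.
Unrounded shares: Unit 1A 13,279.40; Unit PH1 27,711.94; Unit 3B 17,849.48; Unit 2A 33,977.61; Unit PH2 27,260.29; Unit 2C 16,321.28.
After rounding ($25): Unit 1A $13,275; Unit PH1 $27,700; Unit 3B $17,850; Unit 2A $33,975; Unit PH2 $27,250; Unit 2C $16,325. Sum = $136,375.
Difference $136,400 − $136,375 = +$25 applied to largest allocation (Unit 2A): Unit 2A becomes $34,000.

Unit 1A: $13,275 | Unit PH1: $27,700 | Unit 3B: $17,850 | Unit 2A: $34,000 | Unit PH2: $27,250 | Unit 2C: $16,325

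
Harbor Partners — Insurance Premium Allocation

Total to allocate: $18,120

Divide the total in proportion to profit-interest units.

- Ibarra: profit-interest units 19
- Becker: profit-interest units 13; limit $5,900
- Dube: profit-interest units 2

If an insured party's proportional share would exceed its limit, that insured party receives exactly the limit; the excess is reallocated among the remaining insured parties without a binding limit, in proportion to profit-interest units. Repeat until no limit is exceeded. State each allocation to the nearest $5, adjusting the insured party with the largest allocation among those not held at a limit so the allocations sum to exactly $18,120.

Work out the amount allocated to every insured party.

Ibarra: $11,055; Becker: $5,900; Dube: $1,165

Profit-interest units total: 34.
Proportional shares (ignoring caps): Ibarra 10,125.88; Becker 6,928.24; Dube 1,065.88.
Cap binds for Becker ($5,900); residual $12,220 reallocated over remaining profit-interest units 21.
Shares after redistribution: Ibarra 11,056.19 → $11,055; Dube 1,163.81 → $1,165.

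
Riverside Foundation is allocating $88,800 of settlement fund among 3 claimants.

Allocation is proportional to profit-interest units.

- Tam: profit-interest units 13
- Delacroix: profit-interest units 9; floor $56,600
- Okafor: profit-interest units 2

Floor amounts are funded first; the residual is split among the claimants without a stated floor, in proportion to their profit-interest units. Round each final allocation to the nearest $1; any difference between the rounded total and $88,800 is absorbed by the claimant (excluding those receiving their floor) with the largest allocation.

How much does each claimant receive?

Fund the minimums — Delacroix $56,600. Residual $32,200.
Residual split over remaining profit-interest units 15: Tam 27,906.67 → $27,907; Okafor 4,293.33 → $4,293.

Tam: $27,907; Delacroix: $56,600; Okafor: $4,293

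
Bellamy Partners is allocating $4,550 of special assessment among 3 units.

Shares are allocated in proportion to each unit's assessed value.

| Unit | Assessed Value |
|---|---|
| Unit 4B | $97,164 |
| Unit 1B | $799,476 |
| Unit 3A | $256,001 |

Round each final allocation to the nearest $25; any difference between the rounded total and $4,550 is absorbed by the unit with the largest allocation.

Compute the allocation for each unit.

Unit 4B: $375; Unit 1B: $3,175; Unit 3A: $1,000

Total assessed value = 1,152,641.
Raw shares: Unit 4B 97,164/1,152,641 × $4,550 = 383.55; Unit 1B 799,476/1,152,641 × $4,550 = 3,155.90; Unit 3A 256,001/1,152,641 × $4,550 = 1,010.55.
Rounded to nearest $25: Unit 4B $375; Unit 1B $3,150; Unit 3A $1,000. Sum = $4,525.
Difference $4,550 − $4,525 = +$25 applied to largest allocation (Unit 1B): Unit 1B becomes $3,175.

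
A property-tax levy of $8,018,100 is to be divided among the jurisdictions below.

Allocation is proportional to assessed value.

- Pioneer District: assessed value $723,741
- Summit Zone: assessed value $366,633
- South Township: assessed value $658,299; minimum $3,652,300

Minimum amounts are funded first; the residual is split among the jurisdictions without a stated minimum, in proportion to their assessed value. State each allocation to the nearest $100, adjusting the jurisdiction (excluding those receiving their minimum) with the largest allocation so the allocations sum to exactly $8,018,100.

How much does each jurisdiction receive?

Guaranteed amounts: South Township $3,652,300. Residual $4,365,800.
Residual split over remaining assessed value 1,090,374: Pioneer District 2,897,820.80 → $2,897,800; Summit Zone 1,467,979.20 → $1,468,000.

Pioneer District: $2,897,800 · Summit Zone: $1,468,000 · South Township: $3,652,300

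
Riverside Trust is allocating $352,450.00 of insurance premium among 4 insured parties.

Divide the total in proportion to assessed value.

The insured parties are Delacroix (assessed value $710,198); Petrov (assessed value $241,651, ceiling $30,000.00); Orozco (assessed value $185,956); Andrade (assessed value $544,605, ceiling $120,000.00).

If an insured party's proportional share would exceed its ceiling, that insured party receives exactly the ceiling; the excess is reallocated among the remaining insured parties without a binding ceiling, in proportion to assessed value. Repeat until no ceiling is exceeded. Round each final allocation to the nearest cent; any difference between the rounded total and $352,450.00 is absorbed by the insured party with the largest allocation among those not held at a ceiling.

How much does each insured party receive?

Total assessed value = 1,682,410.
Unconstrained shares: Delacroix 148,780.1934; Petrov 50,623.7451; Orozco 38,956.1357; Andrade 114,089.9259.
Cap binds for Petrov ($30,000.00); balance $322,450.00 reallocated over remaining assessed value 1,440,759.
Cap binds for Andrade ($120,000.00); balance $202,450.00 reallocated over remaining assessed value 896,154.
Shares after redistribution: Delacroix 160,440.7112 → $160,440.71; Orozco 42,009.2888 → $42,009.29.

Delacroix: $160,440.71 · Petrov: $30,000.00 · Orozco: $42,009.29 · Andrade: $120,000.00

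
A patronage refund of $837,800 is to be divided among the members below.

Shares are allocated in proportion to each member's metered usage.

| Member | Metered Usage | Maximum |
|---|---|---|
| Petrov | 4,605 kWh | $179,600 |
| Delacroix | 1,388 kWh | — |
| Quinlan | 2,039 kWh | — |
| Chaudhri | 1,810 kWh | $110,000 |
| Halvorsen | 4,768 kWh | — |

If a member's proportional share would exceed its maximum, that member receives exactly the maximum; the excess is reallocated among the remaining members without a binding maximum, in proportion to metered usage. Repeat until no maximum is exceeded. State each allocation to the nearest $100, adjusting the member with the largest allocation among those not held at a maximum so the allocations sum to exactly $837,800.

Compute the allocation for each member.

Total metered usage = 14,610.
Pro-rata shares before constraints: Petrov 264,070.43; Delacroix 79,593.87; Quinlan 116,925.00; Chaudhri 103,793.16; Halvorsen 273,417.55.
Cap binds for Petrov ($179,600); remaining pool $658,200 reallocated over remaining metered usage 10,005.
Cap binds for Chaudhri ($110,000); remaining pool $548,200 reallocated over remaining metered usage 8,195.
Redistributed shares: Delacroix 92,849.49 → $92,800; Quinlan 136,397.78 → $136,400; Halvorsen 318,952.73 → $319,000.

Petrov: $179,600 | Delacroix: $92,800 | Quinlan: $136,400 | Chaudhri: $110,000 | Halvorsen: $319,000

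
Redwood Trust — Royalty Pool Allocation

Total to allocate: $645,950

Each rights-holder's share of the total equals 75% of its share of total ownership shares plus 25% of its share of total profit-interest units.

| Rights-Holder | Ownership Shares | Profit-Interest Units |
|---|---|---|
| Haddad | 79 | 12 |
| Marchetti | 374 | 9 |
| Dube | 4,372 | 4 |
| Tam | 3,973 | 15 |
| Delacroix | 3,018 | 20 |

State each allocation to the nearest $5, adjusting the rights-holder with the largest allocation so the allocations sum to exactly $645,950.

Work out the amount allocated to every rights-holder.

Totals — ownership shares 11,816, profit-interest units 60.
Blended shares (75% ownership shares + 25% profit-interest units): Haddad 0.0550; Marchetti 0.0612; Dube 0.2942; Tam 0.3147; Delacroix 0.2749.
Unrounded shares: Haddad 35,536.54; Marchetti 39,557.33; Dube 190,020.24; Tam 203,267.06; Delacroix 177,568.83.
Rounded to nearest $5: Haddad $35,535; Marchetti $39,555; Dube $190,020; Tam $203,265; Delacroix $177,570. Sum = $645,945.
Difference $645,950 − $645,945 = +$5 applied to largest allocation (Tam): Tam becomes $203,270.

Haddad: $35,535; Marchetti: $39,555; Dube: $190,020; Tam: $203,270; Delacroix: $177,570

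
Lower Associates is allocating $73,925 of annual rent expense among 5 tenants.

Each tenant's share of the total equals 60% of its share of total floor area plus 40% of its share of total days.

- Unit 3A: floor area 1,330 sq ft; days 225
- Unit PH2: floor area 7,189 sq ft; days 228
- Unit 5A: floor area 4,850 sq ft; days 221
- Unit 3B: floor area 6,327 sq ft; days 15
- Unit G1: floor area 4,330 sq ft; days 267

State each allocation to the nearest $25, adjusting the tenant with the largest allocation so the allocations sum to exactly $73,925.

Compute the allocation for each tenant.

Unit 3A: $9,425 | Unit PH2: $20,300 | Unit 5A: $15,800 | Unit 3B: $12,150 | Unit G1: $16,250

Floor area total 24,026; days total 956.
Blended shares (60% floor area + 40% days): Unit 3A 0.1274; Unit PH2 0.2749; Unit 5A 0.2136; Unit 3B 0.1643; Unit G1 0.2198.
Pro-rata amounts: Unit 3A 9,414.81; Unit PH2 20,324.05; Unit 5A 15,789.45; Unit 3B 12,144.40; Unit G1 16,252.29.
After rounding ($25): Unit 3A $9,425; Unit PH2 $20,325; Unit 5A $15,800; Unit 3B $12,150; Unit G1 $16,250. Sum = $73,950.
Difference $73,925 − $73,950 = −$25 applied to largest allocation (Unit PH2): Unit PH2 becomes $20,300.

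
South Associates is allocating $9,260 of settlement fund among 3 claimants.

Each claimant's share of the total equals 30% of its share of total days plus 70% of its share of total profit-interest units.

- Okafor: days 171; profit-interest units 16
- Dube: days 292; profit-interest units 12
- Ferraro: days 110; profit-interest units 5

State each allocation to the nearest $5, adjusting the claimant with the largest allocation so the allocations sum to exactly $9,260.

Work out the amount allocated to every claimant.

Okafor: $3,970; Dube: $3,775; Ferraro: $1,515

Days total 573; profit-interest units total 33.
Composite weights (30% days + 70% profit-interest units): Okafor 0.4289; Dube 0.4074; Ferraro 0.1637.
Proportional shares: Okafor 3,971.82; Dube 3,772.76; Ferraro 1,515.42.
At nearest $5: Okafor $3,970; Dube $3,775; Ferraro $1,515. Sum = $9,260.
No rounding difference to absorb.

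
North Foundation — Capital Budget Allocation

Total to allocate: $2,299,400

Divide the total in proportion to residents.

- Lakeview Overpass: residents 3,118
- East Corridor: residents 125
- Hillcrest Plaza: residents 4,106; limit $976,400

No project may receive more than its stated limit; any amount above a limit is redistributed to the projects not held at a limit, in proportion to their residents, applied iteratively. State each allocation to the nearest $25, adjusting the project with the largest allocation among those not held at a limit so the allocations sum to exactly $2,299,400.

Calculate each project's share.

Lakeview Overpass: $1,272,000 | East Corridor: $51,000 | Hillcrest Plaza: $976,400

Total residents = 7,349.
Unconstrained shares: Lakeview Overpass 975,578.88; East Corridor 39,110.76; Hillcrest Plaza 1,284,710.36.
Cap binds for Hillcrest Plaza ($976,400); balance $1,323,000 reallocated over remaining residents 3,243.
Redistributed shares: Lakeview Overpass 1,272,005.55 → $1,272,000; East Corridor 50,994.45 → $51,000.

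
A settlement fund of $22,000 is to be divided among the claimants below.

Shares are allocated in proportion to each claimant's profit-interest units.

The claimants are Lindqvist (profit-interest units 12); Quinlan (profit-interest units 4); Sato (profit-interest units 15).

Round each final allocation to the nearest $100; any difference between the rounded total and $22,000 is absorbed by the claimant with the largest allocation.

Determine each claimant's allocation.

Lindqvist: $8,500 | Quinlan: $2,800 | Sato: $10,700

Total profit-interest units = 31.
Unrounded shares: Lindqvist 12/31 × $22,000 = 8,516.13; Quinlan 4/31 × $22,000 = 2,838.71; Sato 15/31 × $22,000 = 10,645.16.
After rounding ($100): Lindqvist $8,500; Quinlan $2,800; Sato $10,600. Sum = $21,900.
Difference $22,000 − $21,900 = +$100 applied to largest allocation (Sato): Sato becomes $10,700.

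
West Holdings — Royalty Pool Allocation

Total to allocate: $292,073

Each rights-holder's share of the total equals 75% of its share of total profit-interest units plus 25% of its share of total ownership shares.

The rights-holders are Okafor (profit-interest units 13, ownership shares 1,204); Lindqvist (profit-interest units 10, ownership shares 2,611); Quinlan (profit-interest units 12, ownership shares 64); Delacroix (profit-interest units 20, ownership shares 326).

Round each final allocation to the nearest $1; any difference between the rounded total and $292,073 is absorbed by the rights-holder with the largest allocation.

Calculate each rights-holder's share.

Totals — profit-interest units 55, ownership shares 4,205.
Combined weights (75% profit-interest units + 25% ownership shares): Okafor 0.2489; Lindqvist 0.2916; Quinlan 0.1674; Delacroix 0.2921.
Unrounded shares: Okafor 72,683.59; Lindqvist 85,167.17; Quinlan 48,905.10; Delacroix 85,317.14.
Rounded to nearest $1: Okafor $72,684; Lindqvist $85,167; Quinlan $48,905; Delacroix $85,317. Sum = $292,073.
No rounding difference to absorb.

Okafor: $72,684; Lindqvist: $85,167; Quinlan: $48,905; Delacroix: $85,317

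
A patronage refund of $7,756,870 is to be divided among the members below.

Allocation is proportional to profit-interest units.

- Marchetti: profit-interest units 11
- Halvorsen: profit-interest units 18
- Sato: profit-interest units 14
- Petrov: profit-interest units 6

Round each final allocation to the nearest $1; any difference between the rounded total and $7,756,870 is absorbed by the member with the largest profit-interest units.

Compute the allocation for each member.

Marchetti: $1,741,338; Halvorsen: $2,849,462; Sato: $2,216,249; Petrov: $949,821

Sum of profit-interest units: 11 + 18 + 14 + 6 = 49.
Pro-rata amounts: Marchetti 1,741,338.16; Halvorsen 2,849,462.45; Sato 2,216,248.57; Petrov 949,820.82.
At nearest $1: Marchetti $1,741,338; Halvorsen $2,849,462; Sato $2,216,249; Petrov $949,821. Sum = $7,756,870.
Sum already equals the total — no adjustment.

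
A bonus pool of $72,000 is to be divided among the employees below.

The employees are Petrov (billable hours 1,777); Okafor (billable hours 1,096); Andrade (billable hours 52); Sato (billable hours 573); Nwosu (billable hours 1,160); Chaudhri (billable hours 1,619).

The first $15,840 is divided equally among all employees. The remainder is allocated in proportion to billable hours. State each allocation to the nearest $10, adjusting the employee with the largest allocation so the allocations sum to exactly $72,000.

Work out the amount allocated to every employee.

Petrov: $18,520; Okafor: $12,450; Andrade: $3,110; Sato: $7,770; Nwosu: $13,020; Chaudhri: $17,130

$15,840 shared equally gives $2,640 per employee.
Remainder $56,160 by billable hours (total 6,277): Petrov 15,898.73 → $15,900; Okafor 9,805.86 → $9,810; Andrade 465.24 → $470; Sato 5,126.60 → $5,130; Nwosu 10,378.46 → $10,380; Chaudhri 14,485.11 → $14,490.
Rounding difference −$20 on remainder applied to Petrov.
Totals: Petrov $2,640 + $15,880 = $18,520; Okafor $2,640 + $9,810 = $12,450; Andrade $2,640 + $470 = $3,110; Sato $2,640 + $5,130 = $7,770; Nwosu $2,640 + $10,380 = $13,020; Chaudhri $2,640 + $14,490 = $17,130.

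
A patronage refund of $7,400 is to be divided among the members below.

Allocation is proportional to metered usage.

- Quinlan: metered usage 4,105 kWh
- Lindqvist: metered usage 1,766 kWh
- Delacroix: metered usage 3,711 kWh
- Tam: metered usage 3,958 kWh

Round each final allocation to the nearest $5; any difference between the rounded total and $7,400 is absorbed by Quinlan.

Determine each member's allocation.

Quinlan: $2,240; Lindqvist: $965; Delacroix: $2,030; Tam: $2,165

Sum of metered usage: 13,540.
Raw shares: Quinlan 4,105/13,540 × $7,400 = 2,243.50; Lindqvist 1,766/13,540 × $7,400 = 965.17; Delacroix 3,711/13,540 × $7,400 = 2,028.17; Tam 3,958/13,540 × $7,400 = 2,163.16.
Rounded to nearest $5: Quinlan $2,245; Lindqvist $965; Delacroix $2,030; Tam $2,165. Sum = $7,405.
Difference $7,400 − $7,405 = −$5 applied to Quinlan: Quinlan becomes $2,240.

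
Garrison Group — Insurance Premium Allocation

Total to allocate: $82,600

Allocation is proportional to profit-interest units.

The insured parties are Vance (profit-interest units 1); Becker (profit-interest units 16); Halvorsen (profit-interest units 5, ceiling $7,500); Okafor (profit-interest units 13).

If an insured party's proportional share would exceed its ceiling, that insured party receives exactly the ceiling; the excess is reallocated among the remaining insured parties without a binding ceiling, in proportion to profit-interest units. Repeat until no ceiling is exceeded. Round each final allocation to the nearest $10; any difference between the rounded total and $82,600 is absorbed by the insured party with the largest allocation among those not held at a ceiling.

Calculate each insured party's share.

Vance: $2,500 | Becker: $40,060 | Halvorsen: $7,500 | Okafor: $32,540

Sum of profit-interest units: 35.
Unconstrained shares: Vance 2,360.00; Becker 37,760.00; Halvorsen 11,800.00; Okafor 30,680.00.
Cap binds for Halvorsen ($7,500); residual $75,100 reallocated over remaining profit-interest units 30.
Shares after redistribution: Vance 2,503.33 → $2,500; Becker 40,053.33 → $40,050; Okafor 32,543.33 → $32,540.
Rounding difference +$10 applied to Becker → $40,060.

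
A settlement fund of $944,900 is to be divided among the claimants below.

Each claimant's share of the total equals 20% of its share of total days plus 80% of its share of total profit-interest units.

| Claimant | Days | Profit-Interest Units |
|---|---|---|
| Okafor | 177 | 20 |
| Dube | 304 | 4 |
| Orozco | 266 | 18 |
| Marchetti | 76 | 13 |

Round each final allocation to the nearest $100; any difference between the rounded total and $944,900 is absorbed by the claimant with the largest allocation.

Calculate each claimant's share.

Totals — days 823, profit-interest units 55.
Combined weights (20% days + 80% profit-interest units): Okafor 0.3339; Dube 0.1321; Orozco 0.3265; Marchetti 0.2076.
Pro-rata amounts: Okafor 315,523.33; Dube 124,781.49; Orozco 308,471.81; Marchetti 196,123.37.
Rounded to nearest $100: Okafor $315,500; Dube $124,800; Orozco $308,500; Marchetti $196,100. Sum = $944,900.
Rounded total matches; no reconciliation needed.

Okafor: $315,500 | Dube: $124,800 | Orozco: $308,500 | Marchetti: $196,100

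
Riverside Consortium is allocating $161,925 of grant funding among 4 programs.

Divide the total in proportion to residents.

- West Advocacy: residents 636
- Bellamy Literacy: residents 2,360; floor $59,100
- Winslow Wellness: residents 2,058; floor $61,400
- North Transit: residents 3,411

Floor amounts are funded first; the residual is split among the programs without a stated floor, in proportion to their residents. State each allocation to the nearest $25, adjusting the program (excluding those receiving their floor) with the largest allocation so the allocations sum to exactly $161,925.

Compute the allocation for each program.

Fund the minimums — Bellamy Literacy $59,100; Winslow Wellness $61,400. Remaining pool $41,425.
Remaining pool split over remaining residents 4,047: West Advocacy 6,510.08 → $6,500; North Transit 34,914.92 → $34,925.

West Advocacy: $6,500 | Bellamy Literacy: $59,100 | Winslow Wellness: $61,400 | North Transit: $34,925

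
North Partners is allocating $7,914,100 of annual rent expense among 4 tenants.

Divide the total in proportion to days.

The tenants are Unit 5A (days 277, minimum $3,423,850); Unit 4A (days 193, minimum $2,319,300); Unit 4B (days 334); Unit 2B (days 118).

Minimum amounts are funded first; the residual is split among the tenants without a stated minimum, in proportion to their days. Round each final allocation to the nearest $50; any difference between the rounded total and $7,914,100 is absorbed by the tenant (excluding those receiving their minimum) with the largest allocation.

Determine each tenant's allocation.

Unit 5A: $3,423,850 · Unit 4A: $2,319,300 · Unit 4B: $1,604,200 · Unit 2B: $566,750

Fund the minimums — Unit 5A $3,423,850; Unit 4A $2,319,300. Residual $2,170,950.
Residual split over remaining days 452: Unit 4B 1,604,197.57 → $1,604,200; Unit 2B 566,752.43 → $566,750.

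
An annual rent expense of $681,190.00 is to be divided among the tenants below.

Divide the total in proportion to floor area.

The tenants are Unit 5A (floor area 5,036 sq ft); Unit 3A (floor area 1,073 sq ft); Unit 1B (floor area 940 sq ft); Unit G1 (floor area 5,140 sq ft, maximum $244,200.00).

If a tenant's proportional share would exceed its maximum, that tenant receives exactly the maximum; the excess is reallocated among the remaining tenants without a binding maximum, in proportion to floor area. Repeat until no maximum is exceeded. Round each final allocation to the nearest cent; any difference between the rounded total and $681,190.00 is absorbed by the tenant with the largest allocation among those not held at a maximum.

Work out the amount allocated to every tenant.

Total floor area = 12,189.
Pro-rata shares before constraints: Unit 5A 281,440.0558; Unit 3A 59,965.2859; Unit 1B 52,532.4965; Unit G1 287,252.1618.
Cap binds for Unit G1 ($244,200.00); remaining pool $436,990.00 reallocated over remaining floor area 7,049.
Remaining shares: Unit 5A 312,197.7075 → $312,197.71; Unit 3A 66,518.6934 → $66,518.69; Unit 1B 58,273.5991 → $58,273.60.

Unit 5A: $312,197.71 · Unit 3A: $66,518.69 · Unit 1B: $58,273.60 · Unit G1: $244,200.00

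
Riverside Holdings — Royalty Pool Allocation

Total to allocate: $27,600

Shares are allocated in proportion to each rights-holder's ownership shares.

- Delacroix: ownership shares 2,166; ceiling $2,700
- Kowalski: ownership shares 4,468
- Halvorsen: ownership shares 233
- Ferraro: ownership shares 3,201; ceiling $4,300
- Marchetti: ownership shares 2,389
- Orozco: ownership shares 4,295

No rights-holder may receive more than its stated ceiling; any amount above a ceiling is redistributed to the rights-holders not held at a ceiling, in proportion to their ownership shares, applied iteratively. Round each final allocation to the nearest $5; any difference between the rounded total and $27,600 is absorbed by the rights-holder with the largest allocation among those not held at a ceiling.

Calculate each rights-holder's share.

Ownership shares total: 16,752.
Pro-rata shares before constraints: Delacroix 3,568.62; Kowalski 7,361.32; Halvorsen 383.88; Ferraro 5,273.85; Marchetti 3,936.03; Orozco 7,076.29.
Held at cap: Delacroix ($2,700), Ferraro ($4,300); remaining pool $20,600 reallocated over remaining ownership shares 11,385.
Redistributed shares: Kowalski 8,084.39 → $8,085; Halvorsen 421.59 → $420; Marchetti 4,322.65 → $4,325; Orozco 7,771.37 → $7,770.

Delacroix: $2,700 | Kowalski: $8,085 | Halvorsen: $420 | Ferraro: $4,300 | Marchetti: $4,325 | Orozco: $7,770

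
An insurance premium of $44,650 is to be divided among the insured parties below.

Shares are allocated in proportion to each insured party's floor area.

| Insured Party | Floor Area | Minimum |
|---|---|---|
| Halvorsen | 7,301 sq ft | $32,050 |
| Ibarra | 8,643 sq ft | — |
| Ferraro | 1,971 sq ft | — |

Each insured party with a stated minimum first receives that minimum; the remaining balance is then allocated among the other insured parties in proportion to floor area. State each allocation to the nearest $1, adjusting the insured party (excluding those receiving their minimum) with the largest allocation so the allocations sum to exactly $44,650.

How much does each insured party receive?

Halvorsen: $32,050 · Ibarra: $10,260 · Ferraro: $2,340

Minimums first: Halvorsen $32,050. Remaining pool $12,600.
Remaining pool split over remaining floor area 10,614: Ibarra 10,260.20 → $10,260; Ferraro 2,339.80 → $2,340.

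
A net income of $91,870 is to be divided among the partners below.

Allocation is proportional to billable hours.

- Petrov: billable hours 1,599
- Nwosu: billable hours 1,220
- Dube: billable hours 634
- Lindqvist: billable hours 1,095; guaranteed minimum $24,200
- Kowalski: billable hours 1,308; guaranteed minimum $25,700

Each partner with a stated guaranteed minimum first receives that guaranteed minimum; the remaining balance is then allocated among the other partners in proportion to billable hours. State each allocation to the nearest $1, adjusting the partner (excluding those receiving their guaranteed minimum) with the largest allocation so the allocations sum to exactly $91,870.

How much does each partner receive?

Guaranteed amounts: Lindqvist $24,200; Kowalski $25,700. Remaining pool $41,970.
Remaining pool split over remaining billable hours 3,453: Petrov 19,435.28 → $19,435; Nwosu 14,828.67 → $14,829; Dube 7,706.05 → $7,706.

Petrov: $19,435 | Nwosu: $14,829 | Dube: $7,706 | Lindqvist: $24,200 | Kowalski: $25,700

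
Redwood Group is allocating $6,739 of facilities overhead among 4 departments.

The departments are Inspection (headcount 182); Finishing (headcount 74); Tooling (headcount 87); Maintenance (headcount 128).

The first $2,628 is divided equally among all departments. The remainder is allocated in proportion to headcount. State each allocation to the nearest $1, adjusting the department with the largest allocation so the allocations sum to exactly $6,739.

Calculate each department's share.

First tranche $2,628 split equally: $657 each.
Remainder $4,111 by headcount (total 471): Inspection 1,588.54 → $1,589; Finishing 645.89 → $646; Tooling 759.36 → $759; Maintenance 1,117.21 → $1,117.
Totals: Inspection $657 + $1,589 = $2,246; Finishing $657 + $646 = $1,303; Tooling $657 + $759 = $1,416; Maintenance $657 + $1,117 = $1,774.

Inspection: $2,246 · Finishing: $1,303 · Tooling: $1,416 · Maintenance: $1,774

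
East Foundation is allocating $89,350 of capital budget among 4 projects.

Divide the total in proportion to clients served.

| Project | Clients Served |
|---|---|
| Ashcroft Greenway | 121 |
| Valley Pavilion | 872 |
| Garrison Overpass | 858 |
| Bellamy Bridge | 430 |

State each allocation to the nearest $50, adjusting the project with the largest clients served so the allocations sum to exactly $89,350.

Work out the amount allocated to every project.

Ashcroft Greenway: $4,750; Valley Pavilion: $34,150; Garrison Overpass: $33,600; Bellamy Bridge: $16,850

Combined clients served = 121 + 872 + 858 + 430 = 2,281.
Pro-rata amounts: Ashcroft Greenway 4,739.74; Valley Pavilion 34,157.47; Garrison Overpass 33,609.07; Bellamy Bridge 16,843.71.
Rounded to nearest $50: Ashcroft Greenway $4,750; Valley Pavilion $34,150; Garrison Overpass $33,600; Bellamy Bridge $16,850. Sum = $89,350.
Sum already equals the total — no adjustment.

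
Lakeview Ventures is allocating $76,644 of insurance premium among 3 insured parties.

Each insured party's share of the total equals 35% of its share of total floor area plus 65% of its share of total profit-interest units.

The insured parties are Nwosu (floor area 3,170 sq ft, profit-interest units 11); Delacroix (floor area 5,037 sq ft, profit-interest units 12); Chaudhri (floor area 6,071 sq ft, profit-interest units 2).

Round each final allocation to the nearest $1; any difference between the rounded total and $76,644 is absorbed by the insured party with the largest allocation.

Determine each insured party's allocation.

Floor area total 14,278; profit-interest units total 25.
Combined weights (35% floor area + 65% profit-interest units): Nwosu 0.3637; Delacroix 0.4355; Chaudhri 0.2008.
Proportional shares: Nwosu 27,875.96; Delacroix 33,376.41; Chaudhri 15,391.64.
At nearest $1: Nwosu $27,876; Delacroix $33,376; Chaudhri $15,392. Sum = $76,644.
Rounded total matches; no reconciliation needed.

Nwosu: $27,876; Delacroix: $33,376; Chaudhri: $15,392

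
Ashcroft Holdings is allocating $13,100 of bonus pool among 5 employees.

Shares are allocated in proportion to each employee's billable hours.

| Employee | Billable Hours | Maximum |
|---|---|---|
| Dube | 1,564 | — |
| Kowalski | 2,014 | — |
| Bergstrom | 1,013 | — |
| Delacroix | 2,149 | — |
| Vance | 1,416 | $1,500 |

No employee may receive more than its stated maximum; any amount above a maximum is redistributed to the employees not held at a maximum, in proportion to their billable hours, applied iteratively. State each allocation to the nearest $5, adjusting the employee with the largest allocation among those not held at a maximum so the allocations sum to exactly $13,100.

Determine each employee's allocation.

Dube: $2,690 | Kowalski: $3,465 | Bergstrom: $1,745 | Delacroix: $3,700 | Vance: $1,500

Billable hours total: 8,156.
Unconstrained shares: Dube 2,512.06; Kowalski 3,234.85; Bergstrom 1,627.06; Delacroix 3,451.68; Vance 2,274.35.
Cap binds for Vance ($1,500); residual $11,600 reallocated over remaining billable hours 6,740.
Remaining shares: Dube 2,691.75 → $2,690; Kowalski 3,466.23 → $3,465; Bergstrom 1,743.44 → $1,745; Delacroix 3,698.58 → $3,700.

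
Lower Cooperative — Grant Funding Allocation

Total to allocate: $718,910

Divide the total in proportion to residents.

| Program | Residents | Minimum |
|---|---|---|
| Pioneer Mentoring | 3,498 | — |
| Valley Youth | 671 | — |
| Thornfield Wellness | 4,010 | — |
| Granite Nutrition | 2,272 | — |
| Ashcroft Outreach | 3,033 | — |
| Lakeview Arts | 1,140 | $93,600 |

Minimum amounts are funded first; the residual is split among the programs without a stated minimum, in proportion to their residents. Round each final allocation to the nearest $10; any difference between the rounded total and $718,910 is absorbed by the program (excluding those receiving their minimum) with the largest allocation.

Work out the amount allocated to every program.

Pioneer Mentoring: $162,220 · Valley Youth: $31,120 · Thornfield Wellness: $185,960 · Granite Nutrition: $105,360 · Ashcroft Outreach: $140,650 · Lakeview Arts: $93,600

Minimums first: Lakeview Arts $93,600. Balance $625,310.
Balance split over remaining residents 13,484: Pioneer Mentoring 162,217.03 → $162,220; Valley Youth 31,117.10 → $31,120; Thornfield Wellness 185,960.63 → $185,960; Granite Nutrition 105,362.23 → $105,360; Ashcroft Outreach 140,653.01 → $140,650.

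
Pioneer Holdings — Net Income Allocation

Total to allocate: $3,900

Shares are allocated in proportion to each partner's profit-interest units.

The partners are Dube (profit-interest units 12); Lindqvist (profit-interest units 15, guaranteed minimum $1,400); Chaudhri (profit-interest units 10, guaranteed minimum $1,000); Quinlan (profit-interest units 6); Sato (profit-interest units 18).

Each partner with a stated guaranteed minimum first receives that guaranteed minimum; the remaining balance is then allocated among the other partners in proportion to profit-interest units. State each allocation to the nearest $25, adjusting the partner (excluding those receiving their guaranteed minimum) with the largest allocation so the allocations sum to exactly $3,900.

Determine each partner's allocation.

Dube: $500 | Lindqvist: $1,400 | Chaudhri: $1,000 | Quinlan: $250 | Sato: $750

Fund the minimums — Lindqvist $1,400; Chaudhri $1,000. Remaining pool $1,500.
Remaining pool split over remaining profit-interest units 36: Dube 500.00 → $500; Quinlan 250.00 → $250; Sato 750.00 → $750.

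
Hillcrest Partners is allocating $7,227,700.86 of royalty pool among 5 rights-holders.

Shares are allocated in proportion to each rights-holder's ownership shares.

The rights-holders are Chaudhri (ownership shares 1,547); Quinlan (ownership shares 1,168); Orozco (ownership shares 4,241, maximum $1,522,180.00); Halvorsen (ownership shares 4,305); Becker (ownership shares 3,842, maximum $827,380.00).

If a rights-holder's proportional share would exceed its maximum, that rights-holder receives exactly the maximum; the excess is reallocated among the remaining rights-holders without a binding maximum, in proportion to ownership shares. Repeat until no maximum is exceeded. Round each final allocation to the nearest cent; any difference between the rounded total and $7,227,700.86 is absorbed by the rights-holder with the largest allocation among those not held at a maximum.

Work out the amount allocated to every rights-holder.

Chaudhri: $1,074,997.71 · Quinlan: $811,633.69 · Orozco: $1,522,180.00 · Halvorsen: $2,991,509.46 · Becker: $827,380.00

Ownership shares total: 15,103.
Proportional shares (ignoring caps): Chaudhri 740,333.2603; Quinlan 558,958.7899; Orozco 2,029,575.5378; Halvorsen 2,060,203.4167; Becker 1,838,629.8553.
Cap binds for Orozco ($1,522,180.00), Becker ($827,380.00); remaining pool $4,878,140.86 reallocated over remaining ownership shares 7,020.
Remaining shares: Chaudhri 1,074,997.7080 → $1,074,997.71; Quinlan 811,633.6929 → $811,633.69; Halvorsen 2,991,509.4590 → $2,991,509.46.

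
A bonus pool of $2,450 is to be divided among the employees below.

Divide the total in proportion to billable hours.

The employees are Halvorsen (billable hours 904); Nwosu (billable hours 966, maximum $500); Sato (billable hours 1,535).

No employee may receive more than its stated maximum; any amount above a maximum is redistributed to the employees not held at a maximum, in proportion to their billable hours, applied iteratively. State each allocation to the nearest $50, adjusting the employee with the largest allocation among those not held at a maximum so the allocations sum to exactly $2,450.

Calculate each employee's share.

Halvorsen: $700 · Nwosu: $500 · Sato: $1,250

Billable hours total: 3,405.
Pro-rata shares before constraints: Halvorsen 650.46; Nwosu 695.07; Sato 1,104.48.
Held at cap: Nwosu ($500); balance $1,950 reallocated over remaining billable hours 2,439.
Remaining shares: Halvorsen 722.76 → $700; Sato 1,227.24 → $1,250.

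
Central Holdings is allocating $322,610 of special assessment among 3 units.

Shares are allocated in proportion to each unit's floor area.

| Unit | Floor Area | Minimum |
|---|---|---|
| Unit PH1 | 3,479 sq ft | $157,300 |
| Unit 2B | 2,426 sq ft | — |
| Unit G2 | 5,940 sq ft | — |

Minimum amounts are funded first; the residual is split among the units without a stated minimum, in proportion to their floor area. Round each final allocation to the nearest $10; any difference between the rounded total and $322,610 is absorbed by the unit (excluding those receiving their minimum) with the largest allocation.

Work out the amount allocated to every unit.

Unit PH1: $157,300; Unit 2B: $47,940; Unit G2: $117,370

Minimums first: Unit PH1 $157,300. Residual $165,310.
Residual split over remaining floor area 8,366: Unit 2B 47,937.13 → $47,940; Unit G2 117,372.87 → $117,370.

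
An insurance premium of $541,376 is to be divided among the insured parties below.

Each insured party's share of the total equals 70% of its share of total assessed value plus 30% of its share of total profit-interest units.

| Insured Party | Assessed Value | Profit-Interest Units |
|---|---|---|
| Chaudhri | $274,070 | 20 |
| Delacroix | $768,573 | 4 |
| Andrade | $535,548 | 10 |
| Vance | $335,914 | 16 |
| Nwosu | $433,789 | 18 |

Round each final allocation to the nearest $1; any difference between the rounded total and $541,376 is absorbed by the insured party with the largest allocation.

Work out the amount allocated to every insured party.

Assessed value total 2,347,894; profit-interest units total 68.
Combined weights (70% assessed value + 30% profit-interest units): Chaudhri 0.1699; Delacroix 0.2468; Andrade 0.2038; Vance 0.1707; Nwosu 0.2087.
Unrounded shares: Chaudhri 92,004.90; Delacroix 133,605.67; Andrade 110,324.67; Vance 92,433.17; Nwosu 113,007.59.
At nearest $1: Chaudhri $92,005; Delacroix $133,606; Andrade $110,325; Vance $92,433; Nwosu $113,008. Sum = $541,377.
Difference $541,376 − $541,377 = −$1 applied to largest allocation (Delacroix): Delacroix becomes $133,605.

Chaudhri: $92,005 | Delacroix: $133,605 | Andrade: $110,325 | Vance: $92,433 | Nwosu: $113,008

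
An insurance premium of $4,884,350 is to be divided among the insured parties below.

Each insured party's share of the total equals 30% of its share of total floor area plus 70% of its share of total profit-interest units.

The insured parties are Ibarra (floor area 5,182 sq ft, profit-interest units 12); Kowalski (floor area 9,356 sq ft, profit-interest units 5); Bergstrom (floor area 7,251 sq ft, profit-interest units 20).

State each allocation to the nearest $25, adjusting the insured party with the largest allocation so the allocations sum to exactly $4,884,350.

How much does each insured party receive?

Ibarra: $1,457,375 · Kowalski: $1,091,225 · Bergstrom: $2,335,750

Floor area total 21,789; profit-interest units total 37.
Combined weights (30% floor area + 70% profit-interest units): Ibarra 0.2984; Kowalski 0.2234; Bergstrom 0.4782.
Proportional shares: Ibarra 1,457,367.71; Kowalski 1,091,221.85; Bergstrom 2,335,760.44.
At nearest $25: Ibarra $1,457,375; Kowalski $1,091,225; Bergstrom $2,335,750. Sum = $4,884,350.
Rounded total matches; no reconciliation needed.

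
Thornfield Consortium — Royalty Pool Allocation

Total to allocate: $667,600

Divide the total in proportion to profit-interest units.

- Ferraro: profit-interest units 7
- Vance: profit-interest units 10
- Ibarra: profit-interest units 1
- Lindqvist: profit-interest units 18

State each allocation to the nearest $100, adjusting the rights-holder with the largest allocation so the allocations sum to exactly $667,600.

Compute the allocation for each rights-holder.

Ferraro: $129,800 · Vance: $185,400 · Ibarra: $18,500 · Lindqvist: $333,900

Sum of profit-interest units: 36.
Proportional shares: Ferraro 7/36 × $667,600 = 129,811.11; Vance 10/36 × $667,600 = 185,444.44; Ibarra 1/36 × $667,600 = 18,544.44; Lindqvist 18/36 × $667,600 = 333,800.00.
At nearest $100: Ferraro $129,800; Vance $185,400; Ibarra $18,500; Lindqvist $333,800. Sum = $667,500.
Difference $667,600 − $667,500 = +$100 applied to largest allocation (Lindqvist): Lindqvist becomes $333,900.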